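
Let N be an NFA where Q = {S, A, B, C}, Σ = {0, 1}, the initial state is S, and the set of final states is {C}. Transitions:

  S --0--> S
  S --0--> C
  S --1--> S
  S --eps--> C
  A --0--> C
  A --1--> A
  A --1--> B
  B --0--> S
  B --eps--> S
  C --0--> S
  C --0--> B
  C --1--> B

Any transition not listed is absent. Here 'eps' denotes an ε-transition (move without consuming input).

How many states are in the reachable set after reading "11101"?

3

Start: ε-closure({S}) = {S, C}.
Read '1': S→{S}, C→{B}; union {S, B}; ε-closure = {S, B, C}.
Read '1': S→{S}, B→∅, C→{B}; union {S, B}; ε-closure = {S, B, C}.
Read '1': S→{S}, B→∅, C→{B}; union {S, B}; ε-closure = {S, B, C}.
Read '0': S→{S, C}, B→{S}, C→{S, B}; now {S, B, C}.
Read '1': S→{S}, B→∅, C→{B}; union {S, B}; ε-closure = {S, B, C}.
That set has 3 states.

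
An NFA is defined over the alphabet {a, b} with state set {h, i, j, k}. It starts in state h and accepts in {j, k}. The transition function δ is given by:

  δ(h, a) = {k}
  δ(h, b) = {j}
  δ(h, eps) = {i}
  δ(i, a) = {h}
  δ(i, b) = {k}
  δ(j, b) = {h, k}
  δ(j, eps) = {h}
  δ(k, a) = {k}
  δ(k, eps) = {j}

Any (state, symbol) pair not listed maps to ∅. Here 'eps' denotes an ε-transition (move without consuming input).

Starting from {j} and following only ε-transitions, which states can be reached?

Begin with {j}.
ε-move j → h; add h.
ε-move h → i; add i.

{h, i, j}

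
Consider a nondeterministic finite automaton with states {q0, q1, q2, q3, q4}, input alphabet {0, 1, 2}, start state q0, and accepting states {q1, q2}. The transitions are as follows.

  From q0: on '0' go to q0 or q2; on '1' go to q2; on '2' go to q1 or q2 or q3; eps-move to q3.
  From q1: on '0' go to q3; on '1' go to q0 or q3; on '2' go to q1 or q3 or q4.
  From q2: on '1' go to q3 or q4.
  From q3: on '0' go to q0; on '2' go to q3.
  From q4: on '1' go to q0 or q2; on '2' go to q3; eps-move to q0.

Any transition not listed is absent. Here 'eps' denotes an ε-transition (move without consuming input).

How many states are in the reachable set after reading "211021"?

3

Start: ε-closure({q0}) = {q0, q3}.
Read '2': {q0, q3} → {q1, q2, q3}.
Read '1': {q1, q2, q3} → {q0, q3, q4}.
Read '1': {q0, q3, q4} → {q0, q2, q3}.
Read '0': {q0, q2, q3} → {q0, q2, q3}.
Read '2': {q0, q2, q3} → {q1, q2, q3}.
Read '1': {q1, q2, q3} → {q0, q3, q4}.
That set has 3 states.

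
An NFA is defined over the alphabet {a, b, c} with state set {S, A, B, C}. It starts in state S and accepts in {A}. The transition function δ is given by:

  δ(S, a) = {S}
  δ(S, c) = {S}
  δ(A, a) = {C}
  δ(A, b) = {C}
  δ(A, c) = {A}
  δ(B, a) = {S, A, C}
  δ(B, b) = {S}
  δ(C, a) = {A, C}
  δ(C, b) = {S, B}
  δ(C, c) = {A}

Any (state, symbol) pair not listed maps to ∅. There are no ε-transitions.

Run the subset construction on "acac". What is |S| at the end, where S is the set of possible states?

Start in {S}.
Read 'a': {S} → {S}.
Read 'c': {S} → {S}.
Read 'a': {S} → {S}.
Read 'c': {S} → {S}.
That set has 1 state.

1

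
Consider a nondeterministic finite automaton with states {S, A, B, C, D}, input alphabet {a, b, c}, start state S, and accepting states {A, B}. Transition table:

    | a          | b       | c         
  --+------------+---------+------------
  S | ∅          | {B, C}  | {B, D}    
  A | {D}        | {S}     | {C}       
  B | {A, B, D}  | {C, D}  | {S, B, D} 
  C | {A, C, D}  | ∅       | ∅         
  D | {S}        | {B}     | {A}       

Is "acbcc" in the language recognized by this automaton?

Start in {S}.
Read 'a': S→∅; now ∅.
The set is empty and remains empty for the remaining 4 symbols.
The final set ∅ contains no accepting state.

No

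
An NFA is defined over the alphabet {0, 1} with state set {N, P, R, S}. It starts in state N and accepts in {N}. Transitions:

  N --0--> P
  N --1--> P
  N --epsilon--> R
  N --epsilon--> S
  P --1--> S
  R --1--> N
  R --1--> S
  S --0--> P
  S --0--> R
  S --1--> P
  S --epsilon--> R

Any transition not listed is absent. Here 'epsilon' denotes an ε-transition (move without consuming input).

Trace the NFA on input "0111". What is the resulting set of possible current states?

{N, P, R, S}

Start: ε-closure({N}) = {N, R, S}.
Read '0': N→{P}, R→∅, S→{P, R}; now {P, R}.
Read '1': P→{S}, R→{N, S}; union {N, S}; ε-closure = {N, R, S}.
Read '1': N→{P}, R→{N, S}, S→{P}; union {N, P, S}; ε-closure = {N, P, R, S}.
Read '1': N→{P}, P→{S}, R→{N, S}, S→{P}; union {N, P, S}; ε-closure = {N, P, R, S}.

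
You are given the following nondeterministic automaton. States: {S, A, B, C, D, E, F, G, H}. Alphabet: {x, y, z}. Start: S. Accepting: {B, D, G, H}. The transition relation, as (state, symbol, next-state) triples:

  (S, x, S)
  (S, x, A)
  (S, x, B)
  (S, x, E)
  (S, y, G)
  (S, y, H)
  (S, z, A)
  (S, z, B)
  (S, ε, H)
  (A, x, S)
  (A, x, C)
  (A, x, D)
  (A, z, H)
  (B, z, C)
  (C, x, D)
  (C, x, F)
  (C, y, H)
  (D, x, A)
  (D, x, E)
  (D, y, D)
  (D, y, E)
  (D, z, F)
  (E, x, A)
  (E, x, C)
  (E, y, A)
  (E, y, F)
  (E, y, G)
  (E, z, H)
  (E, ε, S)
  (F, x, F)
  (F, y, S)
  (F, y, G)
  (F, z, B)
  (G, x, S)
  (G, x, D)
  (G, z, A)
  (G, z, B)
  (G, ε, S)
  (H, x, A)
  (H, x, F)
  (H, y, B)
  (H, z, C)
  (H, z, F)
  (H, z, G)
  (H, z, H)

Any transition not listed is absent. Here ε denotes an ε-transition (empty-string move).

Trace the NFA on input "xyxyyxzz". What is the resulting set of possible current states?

Start: ε-closure({S}) = {S, H}.
Read 'x': {S, H} → {S, A, B, E, F, H}.
Read 'y': {S, A, B, E, F, H} → {S, A, B, F, G, H}.
Read 'x': {S, A, B, F, G, H} → {S, A, B, C, D, E, F, H}.
Read 'y': {S, A, B, C, D, E, F, H} → {S, A, B, D, E, F, G, H}.
Read 'y': {S, A, B, D, E, F, G, H} → {S, A, B, D, E, F, G, H}.
Read 'x': {S, A, B, D, E, F, G, H} → {S, A, B, C, D, E, F, H}.
Read 'z': {S, A, B, C, D, E, F, H} → {S, A, B, C, F, G, H}.
Read 'z': {S, A, B, C, F, G, H} → {S, A, B, C, F, G, H}.

{S, A, B, C, F, G, H}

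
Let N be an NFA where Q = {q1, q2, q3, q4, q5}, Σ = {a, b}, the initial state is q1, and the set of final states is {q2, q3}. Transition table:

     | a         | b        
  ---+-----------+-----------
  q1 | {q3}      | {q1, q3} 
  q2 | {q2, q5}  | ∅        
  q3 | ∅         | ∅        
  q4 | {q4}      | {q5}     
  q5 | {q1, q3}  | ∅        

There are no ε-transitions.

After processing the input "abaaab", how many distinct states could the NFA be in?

0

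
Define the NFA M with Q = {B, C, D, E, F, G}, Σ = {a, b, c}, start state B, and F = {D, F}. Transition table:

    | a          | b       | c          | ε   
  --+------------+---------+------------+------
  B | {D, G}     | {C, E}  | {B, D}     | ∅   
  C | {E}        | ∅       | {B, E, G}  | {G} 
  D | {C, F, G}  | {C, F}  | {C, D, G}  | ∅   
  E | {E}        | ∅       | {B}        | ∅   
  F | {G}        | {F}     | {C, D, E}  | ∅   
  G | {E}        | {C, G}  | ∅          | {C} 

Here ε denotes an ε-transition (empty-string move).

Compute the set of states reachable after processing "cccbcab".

Start in {B}.
Read 'c': {B} → {B, D}.
Read 'c': {B, D} → {B, C, D, G}.
Read 'c': {B, C, D, G} → {B, C, D, E, G}.
Read 'b': {B, C, D, E, G} → {C, E, F, G}.
Read 'c': {C, E, F, G} → {B, C, D, E, G}.
Read 'a': {B, C, D, E, G} → {C, D, E, F, G}.
Read 'b': {C, D, E, F, G} → {C, F, G}.

{C, F, G}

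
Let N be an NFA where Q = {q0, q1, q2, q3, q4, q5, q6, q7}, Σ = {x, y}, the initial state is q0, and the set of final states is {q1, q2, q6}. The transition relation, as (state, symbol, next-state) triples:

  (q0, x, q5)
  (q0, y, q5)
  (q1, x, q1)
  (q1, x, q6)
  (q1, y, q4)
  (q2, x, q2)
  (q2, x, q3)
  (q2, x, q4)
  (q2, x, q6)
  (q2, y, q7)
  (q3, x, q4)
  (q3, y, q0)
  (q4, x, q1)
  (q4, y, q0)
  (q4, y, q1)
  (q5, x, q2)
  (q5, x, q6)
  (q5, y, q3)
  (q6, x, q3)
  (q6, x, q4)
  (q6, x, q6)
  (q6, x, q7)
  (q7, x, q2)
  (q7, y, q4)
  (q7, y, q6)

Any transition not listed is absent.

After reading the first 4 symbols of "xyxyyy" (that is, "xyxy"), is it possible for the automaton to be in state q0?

Start in {q0}.
Read 'x': q0→{q5}; now {q5}.
Read 'y': q5→{q3}; now {q3}.
Read 'x': q3→{q4}; now {q4}.
Read 'y': q4→{q0, q1}; now {q0, q1}.
State q0 is in {q0, q1}.

Yes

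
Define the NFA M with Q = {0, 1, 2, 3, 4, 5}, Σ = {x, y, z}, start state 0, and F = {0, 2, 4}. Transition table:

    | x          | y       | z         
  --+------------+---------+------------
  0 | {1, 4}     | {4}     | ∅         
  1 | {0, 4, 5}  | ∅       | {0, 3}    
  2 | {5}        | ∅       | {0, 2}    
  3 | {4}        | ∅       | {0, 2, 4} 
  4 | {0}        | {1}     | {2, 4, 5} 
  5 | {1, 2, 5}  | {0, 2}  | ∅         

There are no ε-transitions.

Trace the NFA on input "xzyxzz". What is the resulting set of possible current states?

Start in {0}.
Read 'x': {0} → {1, 4}.
Read 'z': {1, 4} → {0, 2, 3, 4, 5}.
Read 'y': {0, 2, 3, 4, 5} → {0, 1, 2, 4}.
Read 'x': {0, 1, 2, 4} → {0, 1, 4, 5}.
Read 'z': {0, 1, 4, 5} → {0, 2, 3, 4, 5}.
Read 'z': {0, 2, 3, 4, 5} → {0, 2, 4, 5}.

{0, 2, 4, 5}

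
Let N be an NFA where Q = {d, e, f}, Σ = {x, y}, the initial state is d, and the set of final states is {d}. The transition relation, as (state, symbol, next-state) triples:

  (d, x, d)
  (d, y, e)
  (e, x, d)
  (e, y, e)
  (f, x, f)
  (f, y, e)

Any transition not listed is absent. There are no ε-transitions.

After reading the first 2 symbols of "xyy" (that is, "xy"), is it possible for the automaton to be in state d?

No

Start in {d}.
Read 'x': d→{d}; now {d}.
Read 'y': d→{e}; now {e}.
State d is not in {e}.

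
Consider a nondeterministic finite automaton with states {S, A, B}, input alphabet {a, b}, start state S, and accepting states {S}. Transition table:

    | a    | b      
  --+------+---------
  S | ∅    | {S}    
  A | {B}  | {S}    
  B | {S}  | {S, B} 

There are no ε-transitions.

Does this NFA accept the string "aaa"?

No

Start in {S}.
Read 'a': S→∅; now ∅.
The set is empty and remains empty for the remaining 2 symbols.
The final set ∅ contains no accepting state.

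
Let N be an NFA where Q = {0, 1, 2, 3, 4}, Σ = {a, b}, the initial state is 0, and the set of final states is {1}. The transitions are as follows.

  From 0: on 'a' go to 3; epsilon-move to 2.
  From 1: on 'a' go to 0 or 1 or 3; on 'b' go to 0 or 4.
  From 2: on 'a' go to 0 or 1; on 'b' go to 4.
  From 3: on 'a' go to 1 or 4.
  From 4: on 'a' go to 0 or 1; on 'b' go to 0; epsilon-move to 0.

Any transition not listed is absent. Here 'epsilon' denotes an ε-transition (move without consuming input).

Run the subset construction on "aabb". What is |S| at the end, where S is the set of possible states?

Start: ε-closure({0}) = {0, 2}.
Read 'a': {0, 2} → {0, 1, 2, 3}.
Read 'a': {0, 1, 2, 3} → {0, 1, 2, 3, 4}.
Read 'b': {0, 1, 2, 3, 4} → {0, 2, 4}.
Read 'b': {0, 2, 4} → {0, 2, 4}.
That set has 3 states.

3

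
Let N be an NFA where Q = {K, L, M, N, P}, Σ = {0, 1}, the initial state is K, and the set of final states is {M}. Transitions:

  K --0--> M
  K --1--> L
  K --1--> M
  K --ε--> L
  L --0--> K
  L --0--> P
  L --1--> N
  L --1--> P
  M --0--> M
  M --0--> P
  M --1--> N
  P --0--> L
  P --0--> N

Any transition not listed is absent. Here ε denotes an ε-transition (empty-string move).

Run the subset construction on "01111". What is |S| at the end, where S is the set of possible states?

Start: ε-closure({K}) = {K, L}.
Read '0': {K, L} → {K, L, M, P}.
Read '1': {K, L, M, P} → {L, M, N, P}.
Read '1': {L, M, N, P} → {N, P}.
Read '1': {N, P} → ∅.
The set is empty and remains empty for the remaining 1 symbol.
That set has 0 states.

0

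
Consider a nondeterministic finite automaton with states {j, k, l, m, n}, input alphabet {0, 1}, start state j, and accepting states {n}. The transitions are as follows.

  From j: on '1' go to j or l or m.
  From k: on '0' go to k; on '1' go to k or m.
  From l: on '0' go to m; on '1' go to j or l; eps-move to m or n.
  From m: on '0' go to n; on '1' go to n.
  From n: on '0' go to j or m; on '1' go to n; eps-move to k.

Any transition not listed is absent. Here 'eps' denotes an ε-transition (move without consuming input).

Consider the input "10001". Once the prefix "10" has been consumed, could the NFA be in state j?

Start in {j}.
Read '1': j→{j, l, m}; union {j, l, m}; ε-closure = {j, k, l, m, n}.
Read '0': j→∅, k→{k}, l→{m}, m→{n}, n→{j, m}; now {j, k, m, n}.
State j is in {j, k, m, n}.

Yes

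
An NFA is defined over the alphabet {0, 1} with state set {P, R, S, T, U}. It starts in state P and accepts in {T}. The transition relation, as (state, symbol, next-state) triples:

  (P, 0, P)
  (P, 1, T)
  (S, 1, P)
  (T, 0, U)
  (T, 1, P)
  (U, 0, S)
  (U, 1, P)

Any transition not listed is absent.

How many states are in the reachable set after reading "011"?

1

Start in {P}.
Read '0': {P} → {P}.
Read '1': {P} → {T}.
Read '1': {T} → {P}.
That set has 1 state.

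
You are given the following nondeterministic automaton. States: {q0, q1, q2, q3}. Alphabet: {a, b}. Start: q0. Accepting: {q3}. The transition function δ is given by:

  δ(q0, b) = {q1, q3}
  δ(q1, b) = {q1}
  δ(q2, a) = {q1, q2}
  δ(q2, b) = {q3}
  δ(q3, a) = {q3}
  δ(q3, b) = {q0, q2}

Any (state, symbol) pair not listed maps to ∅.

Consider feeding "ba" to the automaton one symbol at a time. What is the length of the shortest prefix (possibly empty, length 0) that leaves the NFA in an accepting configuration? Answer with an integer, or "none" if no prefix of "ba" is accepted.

Start in {q0}.
Read 'b': q0→{q1, q3}; now {q1, q3}.
None of the earlier sets intersect F, but {q1, q3} does.

1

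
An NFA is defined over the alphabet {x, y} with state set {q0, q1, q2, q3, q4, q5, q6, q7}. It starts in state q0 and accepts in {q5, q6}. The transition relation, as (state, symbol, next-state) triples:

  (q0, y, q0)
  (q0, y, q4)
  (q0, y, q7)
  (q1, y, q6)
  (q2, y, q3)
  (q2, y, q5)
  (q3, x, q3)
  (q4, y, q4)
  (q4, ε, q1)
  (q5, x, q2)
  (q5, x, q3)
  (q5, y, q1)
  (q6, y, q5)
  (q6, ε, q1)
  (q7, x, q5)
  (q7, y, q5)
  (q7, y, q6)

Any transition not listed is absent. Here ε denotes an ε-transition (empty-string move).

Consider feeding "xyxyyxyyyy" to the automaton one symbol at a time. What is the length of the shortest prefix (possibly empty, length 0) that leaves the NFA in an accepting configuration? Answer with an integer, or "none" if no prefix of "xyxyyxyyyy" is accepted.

none

Start in {q0}.
Read 'x': q0→∅; now ∅.
The set is empty and remains empty for the remaining 9 symbols.
No reachable set along the way intersects F.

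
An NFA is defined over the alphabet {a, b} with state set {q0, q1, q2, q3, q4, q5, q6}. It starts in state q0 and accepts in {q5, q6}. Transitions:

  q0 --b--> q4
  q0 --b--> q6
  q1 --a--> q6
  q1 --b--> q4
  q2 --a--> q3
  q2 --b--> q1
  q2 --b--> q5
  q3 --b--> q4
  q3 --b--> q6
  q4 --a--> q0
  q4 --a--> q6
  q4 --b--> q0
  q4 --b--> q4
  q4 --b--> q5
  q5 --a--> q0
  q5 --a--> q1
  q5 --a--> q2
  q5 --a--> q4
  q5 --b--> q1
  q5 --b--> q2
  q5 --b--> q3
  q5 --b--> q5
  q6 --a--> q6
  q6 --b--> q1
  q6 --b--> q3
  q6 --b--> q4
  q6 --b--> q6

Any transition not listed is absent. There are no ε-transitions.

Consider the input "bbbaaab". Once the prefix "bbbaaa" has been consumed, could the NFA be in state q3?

No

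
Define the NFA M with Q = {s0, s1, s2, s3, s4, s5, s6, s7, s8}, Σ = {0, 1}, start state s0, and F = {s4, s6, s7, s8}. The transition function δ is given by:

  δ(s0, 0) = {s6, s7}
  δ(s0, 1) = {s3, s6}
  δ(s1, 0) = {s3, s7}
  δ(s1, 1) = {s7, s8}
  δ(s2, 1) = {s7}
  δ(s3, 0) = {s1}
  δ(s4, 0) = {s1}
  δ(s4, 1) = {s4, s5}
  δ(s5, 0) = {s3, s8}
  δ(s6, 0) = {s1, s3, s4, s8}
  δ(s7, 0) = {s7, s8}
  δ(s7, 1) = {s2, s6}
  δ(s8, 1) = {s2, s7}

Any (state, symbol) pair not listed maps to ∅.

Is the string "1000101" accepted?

Yes

Start in {s0}.
Read '1': {s0} → {s3, s6}.
Read '0': {s3, s6} → {s1, s3, s4, s8}.
Read '0': {s1, s3, s4, s8} → {s1, s3, s7}.
Read '0': {s1, s3, s7} → {s1, s3, s7, s8}.
Read '1': {s1, s3, s7, s8} → {s2, s6, s7, s8}.
Read '0': {s2, s6, s7, s8} → {s1, s3, s4, s7, s8}.
Read '1': {s1, s3, s4, s7, s8} → {s2, s4, s5, s6, s7, s8}.
The final set {s2, s4, s5, s6, s7, s8} contains the accepting states s4, s6, s7, s8.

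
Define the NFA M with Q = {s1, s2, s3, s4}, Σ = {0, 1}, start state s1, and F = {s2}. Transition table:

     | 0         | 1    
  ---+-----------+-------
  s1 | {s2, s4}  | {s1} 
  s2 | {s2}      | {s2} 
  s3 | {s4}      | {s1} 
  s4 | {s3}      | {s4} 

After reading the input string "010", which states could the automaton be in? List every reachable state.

Start in {s1}.
Read '0': s1→{s2, s4}; now {s2, s4}.
Read '1': s2→{s2}, s4→{s4}; now {s2, s4}.
Read '0': s2→{s2}, s4→{s3}; now {s2, s3}.

{s2, s3}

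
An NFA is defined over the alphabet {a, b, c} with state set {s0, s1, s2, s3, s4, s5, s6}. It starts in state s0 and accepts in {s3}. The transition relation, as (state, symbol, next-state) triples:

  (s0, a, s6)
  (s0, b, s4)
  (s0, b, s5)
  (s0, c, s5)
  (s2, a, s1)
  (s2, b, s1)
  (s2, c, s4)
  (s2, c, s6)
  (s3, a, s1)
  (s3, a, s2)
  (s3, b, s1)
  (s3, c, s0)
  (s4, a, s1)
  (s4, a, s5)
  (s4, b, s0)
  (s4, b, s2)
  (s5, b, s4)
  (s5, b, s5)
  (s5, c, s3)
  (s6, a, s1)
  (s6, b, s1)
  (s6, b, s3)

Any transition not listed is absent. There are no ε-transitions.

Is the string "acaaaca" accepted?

Start in {s0}.
Read 'a': s0→{s6}; now {s6}.
Read 'c': s6→∅; now ∅.
The set is empty and remains empty for the remaining 5 symbols.
The final set ∅ contains no accepting state.

No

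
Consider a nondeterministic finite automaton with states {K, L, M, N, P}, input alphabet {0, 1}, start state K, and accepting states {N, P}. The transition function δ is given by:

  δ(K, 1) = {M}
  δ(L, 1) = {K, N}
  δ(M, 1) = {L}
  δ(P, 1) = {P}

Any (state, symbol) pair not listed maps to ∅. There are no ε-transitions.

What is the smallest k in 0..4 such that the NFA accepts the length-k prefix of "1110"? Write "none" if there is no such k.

3

Start in {K}.
Read '1': K→{M}; now {M}.
Read '1': M→{L}; now {L}.
Read '1': L→{K, N}; now {K, N}.
None of the earlier sets intersect F, but {K, N} does.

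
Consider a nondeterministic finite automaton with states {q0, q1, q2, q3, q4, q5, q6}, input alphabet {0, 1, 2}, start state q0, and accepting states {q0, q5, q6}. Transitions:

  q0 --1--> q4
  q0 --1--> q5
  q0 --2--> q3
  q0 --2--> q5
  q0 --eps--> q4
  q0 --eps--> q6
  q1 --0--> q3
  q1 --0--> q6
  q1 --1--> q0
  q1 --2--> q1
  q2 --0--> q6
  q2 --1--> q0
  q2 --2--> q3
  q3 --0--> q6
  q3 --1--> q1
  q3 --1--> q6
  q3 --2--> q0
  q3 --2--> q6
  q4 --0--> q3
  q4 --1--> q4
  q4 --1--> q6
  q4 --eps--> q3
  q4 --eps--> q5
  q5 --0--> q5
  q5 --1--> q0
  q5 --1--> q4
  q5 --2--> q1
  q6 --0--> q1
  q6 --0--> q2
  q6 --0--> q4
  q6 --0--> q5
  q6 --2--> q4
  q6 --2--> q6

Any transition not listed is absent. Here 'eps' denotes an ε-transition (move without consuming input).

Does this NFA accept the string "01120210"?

Yes

Start: ε-closure({q0}) = {q0, q3, q4, q5, q6}.
Read '0': {q0, q3, q4, q5, q6} → {q1, q2, q3, q4, q5, q6}.
Read '1': {q1, q2, q3, q4, q5, q6} → {q0, q1, q3, q4, q5, q6}.
Read '1': {q0, q1, q3, q4, q5, q6} → {q0, q1, q3, q4, q5, q6}.
Read '2': {q0, q1, q3, q4, q5, q6} → {q0, q1, q3, q4, q5, q6}.
Read '0': {q0, q1, q3, q4, q5, q6} → {q1, q2, q3, q4, q5, q6}.
Read '2': {q1, q2, q3, q4, q5, q6} → {q0, q1, q3, q4, q5, q6}.
Read '1': {q0, q1, q3, q4, q5, q6} → {q0, q1, q3, q4, q5, q6}.
Read '0': {q0, q1, q3, q4, q5, q6} → {q1, q2, q3, q4, q5, q6}.
The final set {q1, q2, q3, q4, q5, q6} contains the accepting states q5, q6.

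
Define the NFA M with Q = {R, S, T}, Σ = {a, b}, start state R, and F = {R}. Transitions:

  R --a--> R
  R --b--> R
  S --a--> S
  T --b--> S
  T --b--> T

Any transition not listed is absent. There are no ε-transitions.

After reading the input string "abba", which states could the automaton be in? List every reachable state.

Start in {R}.
Read 'a': R→{R}; now {R}.
Read 'b': R→{R}; now {R}.
Read 'b': R→{R}; now {R}.
Read 'a': R→{R}; now {R}.

{R}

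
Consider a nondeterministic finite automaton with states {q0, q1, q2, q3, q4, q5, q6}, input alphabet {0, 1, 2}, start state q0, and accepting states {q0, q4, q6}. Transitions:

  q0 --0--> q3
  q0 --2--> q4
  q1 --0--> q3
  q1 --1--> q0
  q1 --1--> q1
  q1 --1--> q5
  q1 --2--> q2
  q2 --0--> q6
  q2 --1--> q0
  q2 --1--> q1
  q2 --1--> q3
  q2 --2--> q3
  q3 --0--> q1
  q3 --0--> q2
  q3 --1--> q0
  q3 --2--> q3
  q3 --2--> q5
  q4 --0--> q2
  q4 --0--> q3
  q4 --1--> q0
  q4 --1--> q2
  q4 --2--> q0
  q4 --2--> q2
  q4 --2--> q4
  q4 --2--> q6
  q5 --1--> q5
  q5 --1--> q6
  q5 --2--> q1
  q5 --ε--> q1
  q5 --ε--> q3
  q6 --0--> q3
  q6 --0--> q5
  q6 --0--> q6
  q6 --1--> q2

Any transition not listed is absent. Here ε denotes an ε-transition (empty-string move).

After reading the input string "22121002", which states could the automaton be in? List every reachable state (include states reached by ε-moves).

{q1, q2, q3, q5}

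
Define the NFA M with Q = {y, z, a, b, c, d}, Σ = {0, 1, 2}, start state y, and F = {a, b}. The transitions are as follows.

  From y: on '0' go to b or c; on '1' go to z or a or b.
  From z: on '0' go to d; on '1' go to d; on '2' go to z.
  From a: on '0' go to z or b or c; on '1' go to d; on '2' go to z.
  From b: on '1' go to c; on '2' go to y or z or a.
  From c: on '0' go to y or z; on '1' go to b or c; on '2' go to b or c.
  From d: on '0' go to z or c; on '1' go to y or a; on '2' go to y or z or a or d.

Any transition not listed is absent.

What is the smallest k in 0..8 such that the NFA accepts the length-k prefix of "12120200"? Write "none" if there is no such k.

1

Start in {y}.
Read '1': y→{z, a, b}; now {z, a, b}.
None of the earlier sets intersect F, but {z, a, b} does.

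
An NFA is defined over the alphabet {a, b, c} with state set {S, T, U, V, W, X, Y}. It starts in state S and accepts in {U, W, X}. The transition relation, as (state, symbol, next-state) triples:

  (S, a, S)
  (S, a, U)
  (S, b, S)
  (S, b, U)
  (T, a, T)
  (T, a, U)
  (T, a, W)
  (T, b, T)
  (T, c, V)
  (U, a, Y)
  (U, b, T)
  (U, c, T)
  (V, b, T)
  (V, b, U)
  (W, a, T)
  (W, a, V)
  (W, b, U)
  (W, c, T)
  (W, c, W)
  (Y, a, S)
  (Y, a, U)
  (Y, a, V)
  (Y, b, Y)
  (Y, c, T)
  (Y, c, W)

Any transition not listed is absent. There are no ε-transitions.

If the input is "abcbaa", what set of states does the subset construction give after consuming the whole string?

{S, T, U, V, W, Y}

Start in {S}.
Read 'a': {S} → {S, U}.
Read 'b': {S, U} → {S, T, U}.
Read 'c': {S, T, U} → {T, V}.
Read 'b': {T, V} → {T, U}.
Read 'a': {T, U} → {T, U, W, Y}.
Read 'a': {T, U, W, Y} → {S, T, U, V, W, Y}.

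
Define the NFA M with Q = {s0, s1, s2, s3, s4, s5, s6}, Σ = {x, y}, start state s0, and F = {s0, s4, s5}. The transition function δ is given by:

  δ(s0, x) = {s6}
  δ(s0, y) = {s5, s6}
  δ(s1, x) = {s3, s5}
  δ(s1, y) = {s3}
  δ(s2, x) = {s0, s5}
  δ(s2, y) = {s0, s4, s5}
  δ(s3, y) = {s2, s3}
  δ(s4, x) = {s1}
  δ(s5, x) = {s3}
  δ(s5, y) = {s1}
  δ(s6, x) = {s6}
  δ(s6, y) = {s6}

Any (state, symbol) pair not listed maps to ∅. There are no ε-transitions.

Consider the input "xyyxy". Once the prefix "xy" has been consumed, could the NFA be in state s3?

Start in {s0}.
Read 'x': {s0} → {s6}.
Read 'y': {s6} → {s6}.
State s3 is not in {s6}.

No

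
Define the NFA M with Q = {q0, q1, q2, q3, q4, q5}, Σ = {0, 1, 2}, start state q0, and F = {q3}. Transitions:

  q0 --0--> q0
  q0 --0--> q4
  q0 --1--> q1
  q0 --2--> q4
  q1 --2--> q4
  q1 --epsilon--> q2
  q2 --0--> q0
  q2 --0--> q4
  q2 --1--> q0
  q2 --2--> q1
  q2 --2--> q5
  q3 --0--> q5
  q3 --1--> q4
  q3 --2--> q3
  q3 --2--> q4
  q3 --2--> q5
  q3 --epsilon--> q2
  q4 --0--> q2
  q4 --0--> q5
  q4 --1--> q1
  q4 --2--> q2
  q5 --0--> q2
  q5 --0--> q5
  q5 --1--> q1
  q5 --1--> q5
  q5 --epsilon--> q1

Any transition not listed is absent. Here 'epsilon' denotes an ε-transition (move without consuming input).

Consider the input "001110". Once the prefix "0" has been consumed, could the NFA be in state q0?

Yes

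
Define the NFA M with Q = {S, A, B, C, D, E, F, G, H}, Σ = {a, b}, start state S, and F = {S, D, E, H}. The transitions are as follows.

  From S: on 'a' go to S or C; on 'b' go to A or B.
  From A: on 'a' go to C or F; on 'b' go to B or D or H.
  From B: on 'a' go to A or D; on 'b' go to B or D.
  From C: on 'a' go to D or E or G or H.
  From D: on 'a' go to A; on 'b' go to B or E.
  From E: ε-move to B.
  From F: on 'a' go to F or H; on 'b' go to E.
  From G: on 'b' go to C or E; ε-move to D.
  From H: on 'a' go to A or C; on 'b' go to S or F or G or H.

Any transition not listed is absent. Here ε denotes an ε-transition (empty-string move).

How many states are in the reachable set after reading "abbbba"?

9

Start in {S}.
Read 'a': S→{S, C}; now {S, C}.
Read 'b': S→{A, B}, C→∅; now {A, B}.
Read 'b': A→{B, D, H}, B→{B, D}; now {B, D, H}.
Read 'b': B→{B, D}, D→{B, E}, H→{S, F, G, H}; now {S, B, D, E, F, G, H}.
Read 'b': S→{A, B}, B→{B, D}, D→{B, E}, E→∅, F→{E}, G→{C, E}, H→{S, F, G, H}; now {S, A, B, C, D, E, F, G, H}.
Read 'a': S→{S, C}, A→{C, F}, B→{A, D}, C→{D, E, G, H}, D→{A}, E→∅, F→{F, H}, G→∅, H→{A, C}; union {S, A, C, D, E, F, G, H}; ε-closure = {S, A, B, C, D, E, F, G, H}.
That set has 9 states.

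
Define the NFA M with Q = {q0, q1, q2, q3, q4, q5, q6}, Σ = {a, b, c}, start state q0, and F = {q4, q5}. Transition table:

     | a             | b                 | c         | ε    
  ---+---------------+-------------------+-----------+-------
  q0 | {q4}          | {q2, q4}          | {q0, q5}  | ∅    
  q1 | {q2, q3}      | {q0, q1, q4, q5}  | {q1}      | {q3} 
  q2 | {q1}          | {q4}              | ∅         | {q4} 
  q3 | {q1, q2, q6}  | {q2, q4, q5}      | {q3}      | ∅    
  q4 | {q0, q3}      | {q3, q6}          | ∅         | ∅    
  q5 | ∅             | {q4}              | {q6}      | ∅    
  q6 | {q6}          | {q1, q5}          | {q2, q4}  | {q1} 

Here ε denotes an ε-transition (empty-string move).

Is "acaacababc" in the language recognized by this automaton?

No

Start in {q0}.
Read 'a': q0→{q4}; now {q4}.
Read 'c': q4→∅; now ∅.
The set is empty and remains empty for the remaining 8 symbols.
The final set ∅ contains no accepting state.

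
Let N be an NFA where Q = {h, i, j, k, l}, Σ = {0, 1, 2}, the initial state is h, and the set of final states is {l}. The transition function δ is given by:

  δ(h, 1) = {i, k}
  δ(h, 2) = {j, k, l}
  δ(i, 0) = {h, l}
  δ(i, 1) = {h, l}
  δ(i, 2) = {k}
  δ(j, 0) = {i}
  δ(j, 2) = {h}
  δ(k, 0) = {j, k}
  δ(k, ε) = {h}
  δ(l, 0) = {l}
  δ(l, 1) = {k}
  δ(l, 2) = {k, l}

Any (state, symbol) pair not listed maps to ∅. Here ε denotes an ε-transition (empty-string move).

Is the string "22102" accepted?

Start in {h}.
Read '2': {h} → {h, j, k, l}.
Read '2': {h, j, k, l} → {h, j, k, l}.
Read '1': {h, j, k, l} → {h, i, k}.
Read '0': {h, i, k} → {h, j, k, l}.
Read '2': {h, j, k, l} → {h, j, k, l}.
The final set {h, j, k, l} contains the accepting state l.

Yes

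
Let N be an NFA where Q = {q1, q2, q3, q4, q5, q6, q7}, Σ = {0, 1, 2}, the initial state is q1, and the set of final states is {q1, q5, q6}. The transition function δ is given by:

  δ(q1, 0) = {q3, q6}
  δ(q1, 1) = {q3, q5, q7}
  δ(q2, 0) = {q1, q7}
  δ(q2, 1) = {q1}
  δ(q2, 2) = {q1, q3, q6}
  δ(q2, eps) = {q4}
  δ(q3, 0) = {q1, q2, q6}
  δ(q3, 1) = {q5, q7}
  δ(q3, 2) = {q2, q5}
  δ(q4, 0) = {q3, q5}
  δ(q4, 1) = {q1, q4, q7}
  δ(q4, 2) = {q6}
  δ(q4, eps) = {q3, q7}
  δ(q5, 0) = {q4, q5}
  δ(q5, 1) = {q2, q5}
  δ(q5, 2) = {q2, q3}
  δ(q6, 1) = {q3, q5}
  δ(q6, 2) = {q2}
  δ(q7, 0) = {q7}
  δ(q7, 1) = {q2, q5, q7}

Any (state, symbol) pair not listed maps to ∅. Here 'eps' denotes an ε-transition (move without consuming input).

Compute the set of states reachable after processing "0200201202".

Start in {q1}.
Read '0': q1→{q3, q6}; now {q3, q6}.
Read '2': q3→{q2, q5}, q6→{q2}; union {q2, q5}; ε-closure = {q2, q3, q4, q5, q7}.
Read '0': q2→{q1, q7}, q3→{q1, q2, q6}, q4→{q3, q5}, q5→{q4, q5}, q7→{q7}; now {q1, q2, q3, q4, q5, q6, q7}.
Read '0': q1→{q3, q6}, q2→{q1, q7}, q3→{q1, q2, q6}, q4→{q3, q5}, q5→{q4, q5}, q6→∅, q7→{q7}; now {q1, q2, q3, q4, q5, q6, q7}.
Read '2': q1→∅, q2→{q1, q3, q6}, q3→{q2, q5}, q4→{q6}, q5→{q2, q3}, q6→{q2}, q7→∅; union {q1, q2, q3, q5, q6}; ε-closure = {q1, q2, q3, q4, q5, q6, q7}.
Read '0': q1→{q3, q6}, q2→{q1, q7}, q3→{q1, q2, q6}, q4→{q3, q5}, q5→{q4, q5}, q6→∅, q7→{q7}; now {q1, q2, q3, q4, q5, q6, q7}.
Read '1': q1→{q3, q5, q7}, q2→{q1}, q3→{q5, q7}, q4→{q1, q4, q7}, q5→{q2, q5}, q6→{q3, q5}, q7→{q2, q5, q7}; now {q1, q2, q3, q4, q5, q7}.
Read '2': q1→∅, q2→{q1, q3, q6}, q3→{q2, q5}, q4→{q6}, q5→{q2, q3}, q7→∅; union {q1, q2, q3, q5, q6}; ε-closure = {q1, q2, q3, q4, q5, q6, q7}.
Read '0': q1→{q3, q6}, q2→{q1, q7}, q3→{q1, q2, q6}, q4→{q3, q5}, q5→{q4, q5}, q6→∅, q7→{q7}; now {q1, q2, q3, q4, q5, q6, q7}.
Read '2': q1→∅, q2→{q1, q3, q6}, q3→{q2, q5}, q4→{q6}, q5→{q2, q3}, q6→{q2}, q7→∅; union {q1, q2, q3, q5, q6}; ε-closure = {q1, q2, q3, q4, q5, q6, q7}.

{q1, q2, q3, q4, q5, q6, q7}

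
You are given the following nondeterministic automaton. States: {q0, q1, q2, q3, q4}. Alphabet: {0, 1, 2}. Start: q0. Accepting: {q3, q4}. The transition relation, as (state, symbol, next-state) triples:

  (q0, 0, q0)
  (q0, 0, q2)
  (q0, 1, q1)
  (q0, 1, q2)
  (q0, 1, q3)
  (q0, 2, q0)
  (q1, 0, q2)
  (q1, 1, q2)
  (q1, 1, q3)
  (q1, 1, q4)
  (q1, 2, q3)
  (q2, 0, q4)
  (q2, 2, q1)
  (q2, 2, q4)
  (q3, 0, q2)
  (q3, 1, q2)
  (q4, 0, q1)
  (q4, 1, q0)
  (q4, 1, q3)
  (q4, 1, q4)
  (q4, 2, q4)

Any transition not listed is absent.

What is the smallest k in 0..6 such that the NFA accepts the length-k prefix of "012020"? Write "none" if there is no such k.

2

Start in {q0}.
Read '0': q0→{q0, q2}; now {q0, q2}.
Read '1': q0→{q1, q2, q3}, q2→∅; now {q1, q2, q3}.
None of the earlier sets intersect F, but {q1, q2, q3} does.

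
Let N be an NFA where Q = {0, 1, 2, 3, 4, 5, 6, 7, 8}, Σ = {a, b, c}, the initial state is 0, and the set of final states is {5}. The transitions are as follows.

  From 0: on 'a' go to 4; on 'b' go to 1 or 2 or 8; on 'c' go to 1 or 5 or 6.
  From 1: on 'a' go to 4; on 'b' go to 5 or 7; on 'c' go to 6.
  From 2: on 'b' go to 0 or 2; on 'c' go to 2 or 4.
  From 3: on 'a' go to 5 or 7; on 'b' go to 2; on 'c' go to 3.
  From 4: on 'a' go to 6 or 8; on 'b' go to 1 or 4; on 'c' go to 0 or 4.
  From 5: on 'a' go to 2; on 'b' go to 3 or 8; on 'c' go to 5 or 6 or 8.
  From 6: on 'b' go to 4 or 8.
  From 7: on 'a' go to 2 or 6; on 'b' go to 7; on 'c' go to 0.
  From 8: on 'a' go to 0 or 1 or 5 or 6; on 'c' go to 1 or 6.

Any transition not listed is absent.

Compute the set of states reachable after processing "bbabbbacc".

{0, 1, 2, 4, 5, 6, 8}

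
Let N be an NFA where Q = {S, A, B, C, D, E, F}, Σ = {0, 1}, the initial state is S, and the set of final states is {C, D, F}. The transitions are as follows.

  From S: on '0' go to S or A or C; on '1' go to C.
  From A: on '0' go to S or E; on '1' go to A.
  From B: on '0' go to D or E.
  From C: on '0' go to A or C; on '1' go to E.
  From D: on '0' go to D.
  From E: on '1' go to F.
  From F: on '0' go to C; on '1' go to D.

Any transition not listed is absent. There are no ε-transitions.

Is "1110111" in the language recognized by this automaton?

Start in {S}.
Read '1': S→{C}; now {C}.
Read '1': C→{E}; now {E}.
Read '1': E→{F}; now {F}.
Read '0': F→{C}; now {C}.
Read '1': C→{E}; now {E}.
Read '1': E→{F}; now {F}.
Read '1': F→{D}; now {D}.
The final set {D} contains the accepting state D.

Yes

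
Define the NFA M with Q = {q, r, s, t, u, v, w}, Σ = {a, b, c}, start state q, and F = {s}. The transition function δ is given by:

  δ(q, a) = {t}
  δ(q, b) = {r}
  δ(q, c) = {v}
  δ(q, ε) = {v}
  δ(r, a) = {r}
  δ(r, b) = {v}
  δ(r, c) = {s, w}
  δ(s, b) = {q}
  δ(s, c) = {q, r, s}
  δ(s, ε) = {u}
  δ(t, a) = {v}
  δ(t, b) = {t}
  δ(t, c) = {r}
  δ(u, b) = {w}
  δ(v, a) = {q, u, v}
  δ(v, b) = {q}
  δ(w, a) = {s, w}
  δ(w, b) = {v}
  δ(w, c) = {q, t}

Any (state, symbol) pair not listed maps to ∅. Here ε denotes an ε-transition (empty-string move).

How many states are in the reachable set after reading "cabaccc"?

7

Start: ε-closure({q}) = {q, v}.
Read 'c': q→{v}, v→∅; now {v}.
Read 'a': v→{q, u, v}; now {q, u, v}.
Read 'b': q→{r}, u→{w}, v→{q}; union {q, r, w}; ε-closure = {q, r, v, w}.
Read 'a': q→{t}, r→{r}, v→{q, u, v}, w→{s, w}; now {q, r, s, t, u, v, w}.
Read 'c': q→{v}, r→{s, w}, s→{q, r, s}, t→{r}, u→∅, v→∅, w→{q, t}; union {q, r, s, t, v, w}; ε-closure = {q, r, s, t, u, v, w}.
Read 'c': q→{v}, r→{s, w}, s→{q, r, s}, t→{r}, u→∅, v→∅, w→{q, t}; union {q, r, s, t, v, w}; ε-closure = {q, r, s, t, u, v, w}.
Read 'c': q→{v}, r→{s, w}, s→{q, r, s}, t→{r}, u→∅, v→∅, w→{q, t}; union {q, r, s, t, v, w}; ε-closure = {q, r, s, t, u, v, w}.
That set has 7 states.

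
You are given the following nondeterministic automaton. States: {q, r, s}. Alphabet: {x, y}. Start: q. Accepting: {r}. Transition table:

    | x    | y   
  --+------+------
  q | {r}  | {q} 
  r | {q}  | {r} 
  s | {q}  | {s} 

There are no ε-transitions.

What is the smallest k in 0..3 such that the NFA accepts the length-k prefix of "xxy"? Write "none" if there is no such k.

Start in {q}.
Read 'x': q→{r}; now {r}.
None of the earlier sets intersect F, but {r} does.

1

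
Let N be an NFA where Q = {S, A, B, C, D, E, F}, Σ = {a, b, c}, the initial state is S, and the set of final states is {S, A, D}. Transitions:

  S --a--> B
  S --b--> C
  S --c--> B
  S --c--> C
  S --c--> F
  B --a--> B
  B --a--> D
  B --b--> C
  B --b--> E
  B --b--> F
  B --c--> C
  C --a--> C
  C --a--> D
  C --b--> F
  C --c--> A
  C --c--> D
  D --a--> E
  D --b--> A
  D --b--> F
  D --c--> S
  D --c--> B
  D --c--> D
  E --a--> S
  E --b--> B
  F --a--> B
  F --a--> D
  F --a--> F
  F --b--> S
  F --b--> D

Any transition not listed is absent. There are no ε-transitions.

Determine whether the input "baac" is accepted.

Start in {S}.
Read 'b': S→{C}; now {C}.
Read 'a': C→{C, D}; now {C, D}.
Read 'a': C→{C, D}, D→{E}; now {C, D, E}.
Read 'c': C→{A, D}, D→{S, B, D}, E→∅; now {S, A, B, D}.
The final set {S, A, B, D} contains the accepting states S, A, D.

Yes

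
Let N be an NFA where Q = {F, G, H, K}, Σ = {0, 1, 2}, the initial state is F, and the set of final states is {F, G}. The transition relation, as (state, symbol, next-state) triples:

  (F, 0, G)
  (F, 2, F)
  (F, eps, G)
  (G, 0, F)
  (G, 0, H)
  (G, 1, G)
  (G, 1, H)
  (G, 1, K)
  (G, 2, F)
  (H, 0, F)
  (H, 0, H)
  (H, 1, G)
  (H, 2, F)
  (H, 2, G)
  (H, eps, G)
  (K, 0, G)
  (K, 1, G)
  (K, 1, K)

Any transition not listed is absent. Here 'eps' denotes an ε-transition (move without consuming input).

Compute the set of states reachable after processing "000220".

{F, G, H}

Start: ε-closure({F}) = {F, G}.
Read '0': {F, G} → {F, G, H}.
Read '0': {F, G, H} → {F, G, H}.
Read '0': {F, G, H} → {F, G, H}.
Read '2': {F, G, H} → {F, G}.
Read '2': {F, G} → {F, G}.
Read '0': {F, G} → {F, G, H}.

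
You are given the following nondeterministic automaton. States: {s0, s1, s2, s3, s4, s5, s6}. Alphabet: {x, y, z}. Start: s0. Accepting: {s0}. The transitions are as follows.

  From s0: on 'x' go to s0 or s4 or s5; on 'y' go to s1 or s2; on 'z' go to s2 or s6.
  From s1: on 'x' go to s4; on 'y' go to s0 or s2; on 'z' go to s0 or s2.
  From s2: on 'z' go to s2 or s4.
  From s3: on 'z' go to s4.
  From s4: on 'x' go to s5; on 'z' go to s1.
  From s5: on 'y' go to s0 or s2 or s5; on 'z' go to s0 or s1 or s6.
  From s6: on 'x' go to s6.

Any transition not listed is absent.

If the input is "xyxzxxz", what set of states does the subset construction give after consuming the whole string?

{s0, s1, s2, s6}

Start in {s0}.
Read 'x': s0→{s0, s4, s5}; now {s0, s4, s5}.
Read 'y': s0→{s1, s2}, s4→∅, s5→{s0, s2, s5}; now {s0, s1, s2, s5}.
Read 'x': s0→{s0, s4, s5}, s1→{s4}, s2→∅, s5→∅; now {s0, s4, s5}.
Read 'z': s0→{s2, s6}, s4→{s1}, s5→{s0, s1, s6}; now {s0, s1, s2, s6}.
Read 'x': s0→{s0, s4, s5}, s1→{s4}, s2→∅, s6→{s6}; now {s0, s4, s5, s6}.
Read 'x': s0→{s0, s4, s5}, s4→{s5}, s5→∅, s6→{s6}; now {s0, s4, s5, s6}.
Read 'z': s0→{s2, s6}, s4→{s1}, s5→{s0, s1, s6}, s6→∅; now {s0, s1, s2, s6}.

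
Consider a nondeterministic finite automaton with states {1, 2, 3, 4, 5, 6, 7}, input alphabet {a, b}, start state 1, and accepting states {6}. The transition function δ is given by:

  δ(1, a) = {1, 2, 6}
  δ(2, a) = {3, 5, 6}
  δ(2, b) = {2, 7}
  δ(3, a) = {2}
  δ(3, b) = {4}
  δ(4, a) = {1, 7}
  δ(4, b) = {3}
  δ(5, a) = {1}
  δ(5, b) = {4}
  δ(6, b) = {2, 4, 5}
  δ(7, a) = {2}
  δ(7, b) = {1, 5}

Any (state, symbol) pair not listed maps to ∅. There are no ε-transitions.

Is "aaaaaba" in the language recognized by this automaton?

Yes

Start in {1}.
Read 'a': 1→{1, 2, 6}; now {1, 2, 6}.
Read 'a': 1→{1, 2, 6}, 2→{3, 5, 6}, 6→∅; now {1, 2, 3, 5, 6}.
Read 'a': 1→{1, 2, 6}, 2→{3, 5, 6}, 3→{2}, 5→{1}, 6→∅; now {1, 2, 3, 5, 6}.
Read 'a': 1→{1, 2, 6}, 2→{3, 5, 6}, 3→{2}, 5→{1}, 6→∅; now {1, 2, 3, 5, 6}.
Read 'a': 1→{1, 2, 6}, 2→{3, 5, 6}, 3→{2}, 5→{1}, 6→∅; now {1, 2, 3, 5, 6}.
Read 'b': 1→∅, 2→{2, 7}, 3→{4}, 5→{4}, 6→{2, 4, 5}; now {2, 4, 5, 7}.
Read 'a': 2→{3, 5, 6}, 4→{1, 7}, 5→{1}, 7→{2}; now {1, 2, 3, 5, 6, 7}.
The final set {1, 2, 3, 5, 6, 7} contains the accepting state 6.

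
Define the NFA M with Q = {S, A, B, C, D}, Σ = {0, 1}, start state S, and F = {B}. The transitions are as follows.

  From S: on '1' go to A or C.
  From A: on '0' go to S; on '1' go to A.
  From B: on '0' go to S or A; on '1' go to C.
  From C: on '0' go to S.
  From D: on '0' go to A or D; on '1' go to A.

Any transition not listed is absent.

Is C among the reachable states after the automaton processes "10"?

No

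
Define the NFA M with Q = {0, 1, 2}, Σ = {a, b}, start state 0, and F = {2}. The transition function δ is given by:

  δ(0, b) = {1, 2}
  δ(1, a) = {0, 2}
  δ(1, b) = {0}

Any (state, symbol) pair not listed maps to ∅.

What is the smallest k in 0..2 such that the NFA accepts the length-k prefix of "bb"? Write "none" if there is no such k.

1

Start in {0}.
Read 'b': 0→{1, 2}; now {1, 2}.
None of the earlier sets intersect F, but {1, 2} does.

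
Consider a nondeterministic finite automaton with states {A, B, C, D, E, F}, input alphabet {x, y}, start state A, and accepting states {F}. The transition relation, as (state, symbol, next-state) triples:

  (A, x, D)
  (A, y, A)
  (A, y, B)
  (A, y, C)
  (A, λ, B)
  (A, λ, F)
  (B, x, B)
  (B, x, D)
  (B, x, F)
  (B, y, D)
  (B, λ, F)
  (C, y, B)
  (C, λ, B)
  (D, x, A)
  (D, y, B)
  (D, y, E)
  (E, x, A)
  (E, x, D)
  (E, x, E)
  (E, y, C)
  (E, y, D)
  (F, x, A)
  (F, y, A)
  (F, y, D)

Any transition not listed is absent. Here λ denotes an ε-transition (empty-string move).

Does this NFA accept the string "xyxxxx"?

Start: ε-closure({A}) = {A, B, F}.
Read 'x': {A, B, F} → {A, B, D, F}.
Read 'y': {A, B, D, F} → {A, B, C, D, E, F}.
Read 'x': {A, B, C, D, E, F} → {A, B, D, E, F}.
Read 'x': {A, B, D, E, F} → {A, B, D, E, F}.
Read 'x': {A, B, D, E, F} → {A, B, D, E, F}.
Read 'x': {A, B, D, E, F} → {A, B, D, E, F}.
The final set {A, B, D, E, F} contains the accepting state F.

Yes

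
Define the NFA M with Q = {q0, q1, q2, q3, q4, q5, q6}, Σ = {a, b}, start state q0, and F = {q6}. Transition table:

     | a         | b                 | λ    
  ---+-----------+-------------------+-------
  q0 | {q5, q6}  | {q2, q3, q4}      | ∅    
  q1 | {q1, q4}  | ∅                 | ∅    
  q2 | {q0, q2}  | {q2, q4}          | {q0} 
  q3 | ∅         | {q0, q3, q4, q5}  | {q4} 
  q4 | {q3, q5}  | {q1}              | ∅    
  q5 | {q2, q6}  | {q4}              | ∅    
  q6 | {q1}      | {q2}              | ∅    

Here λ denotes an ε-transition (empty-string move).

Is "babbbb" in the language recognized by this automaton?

No

Start in {q0}.
Read 'b': q0→{q2, q3, q4}; union {q2, q3, q4}; ε-closure = {q0, q2, q3, q4}.
Read 'a': q0→{q5, q6}, q2→{q0, q2}, q3→∅, q4→{q3, q5}; union {q0, q2, q3, q5, q6}; ε-closure = {q0, q2, q3, q4, q5, q6}.
Read 'b': q0→{q2, q3, q4}, q2→{q2, q4}, q3→{q0, q3, q4, q5}, q4→{q1}, q5→{q4}, q6→{q2}; now {q0, q1, q2, q3, q4, q5}.
Read 'b': q0→{q2, q3, q4}, q1→∅, q2→{q2, q4}, q3→{q0, q3, q4, q5}, q4→{q1}, q5→{q4}; now {q0, q1, q2, q3, q4, q5}.
Read 'b': q0→{q2, q3, q4}, q1→∅, q2→{q2, q4}, q3→{q0, q3, q4, q5}, q4→{q1}, q5→{q4}; now {q0, q1, q2, q3, q4, q5}.
Read 'b': q0→{q2, q3, q4}, q1→∅, q2→{q2, q4}, q3→{q0, q3, q4, q5}, q4→{q1}, q5→{q4}; now {q0, q1, q2, q3, q4, q5}.
The final set {q0, q1, q2, q3, q4, q5} contains no accepting state.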